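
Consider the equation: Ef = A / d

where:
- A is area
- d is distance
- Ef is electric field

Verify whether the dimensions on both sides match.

No

A (area) has dimensions [L^2].
d (distance) has dimensions [L].
Ef (electric field) has dimensions [I^-1 L M T^-3].

Left side: [I^-1 L M T^-3]
Right side: [L]

The two sides have different dimensions, so the equation is NOT dimensionally consistent.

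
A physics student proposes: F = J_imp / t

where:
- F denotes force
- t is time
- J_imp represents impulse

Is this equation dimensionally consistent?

Yes

F (force) has dimensions [L M T^-2].
t (time) has dimensions [T].
J_imp (impulse) has dimensions [L M T^-1].

Left side: [L M T^-2]
Right side: [L M T^-2]

Both sides have the same dimensions, so the equation is dimensionally consistent.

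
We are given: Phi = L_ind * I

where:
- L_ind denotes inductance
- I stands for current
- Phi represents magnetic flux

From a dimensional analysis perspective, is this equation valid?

Yes

L_ind (inductance) has dimensions [I^-2 L^2 M T^-2].
I (current) has dimensions [I].
Phi (magnetic flux) has dimensions [I^-1 L^2 M T^-2].

Left side: [I^-1 L^2 M T^-2]
Right side: [I^-1 L^2 M T^-2]

Both sides have the same dimensions, so the equation is dimensionally consistent.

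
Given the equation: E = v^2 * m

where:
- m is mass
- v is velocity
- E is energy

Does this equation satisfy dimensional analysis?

Yes

m (mass) has dimensions [M].
v (velocity) has dimensions [L T^-1].
E (energy) has dimensions [L^2 M T^-2].

Left side: [L^2 M T^-2]
Right side: [L^2 M T^-2]

Both sides have the same dimensions, so the equation is dimensionally consistent.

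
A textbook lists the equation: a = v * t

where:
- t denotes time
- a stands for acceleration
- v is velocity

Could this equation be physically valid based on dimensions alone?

No

t (time) has dimensions [T].
a (acceleration) has dimensions [L T^-2].
v (velocity) has dimensions [L T^-1].

Left side: [L T^-2]
Right side: [L]

The two sides have different dimensions, so the equation is NOT dimensionally consistent.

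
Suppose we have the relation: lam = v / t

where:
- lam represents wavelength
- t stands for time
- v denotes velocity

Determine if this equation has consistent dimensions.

No

lam (wavelength) has dimensions [L].
t (time) has dimensions [T].
v (velocity) has dimensions [L T^-1].

Left side: [L]
Right side: [L T^-2]

The two sides have different dimensions, so the equation is NOT dimensionally consistent.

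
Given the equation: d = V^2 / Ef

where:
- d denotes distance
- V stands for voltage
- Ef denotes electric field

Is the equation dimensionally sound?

No

d (distance) has dimensions [L].
V (voltage) has dimensions [I^-1 L^2 M T^-3].
Ef (electric field) has dimensions [I^-1 L M T^-3].

Left side: [L]
Right side: [I^-1 L^3 M T^-3]

The two sides have different dimensions, so the equation is NOT dimensionally consistent.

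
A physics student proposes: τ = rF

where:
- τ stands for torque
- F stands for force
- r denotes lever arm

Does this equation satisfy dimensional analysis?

Yes

τ (torque) has dimensions [L^2 M T^-2].
F (force) has dimensions [L M T^-2].
r (lever arm) has dimensions [L].

Left side: [L^2 M T^-2]
Right side: [L^2 M T^-2]

Both sides have the same dimensions, so the equation is dimensionally consistent.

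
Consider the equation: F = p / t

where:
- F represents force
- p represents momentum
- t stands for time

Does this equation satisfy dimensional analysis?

Yes

F (force) has dimensions [L M T^-2].
p (momentum) has dimensions [L M T^-1].
t (time) has dimensions [T].

Left side: [L M T^-2]
Right side: [L M T^-2]

Both sides have the same dimensions, so the equation is dimensionally consistent.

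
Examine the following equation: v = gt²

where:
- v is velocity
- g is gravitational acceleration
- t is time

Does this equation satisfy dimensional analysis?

No

v (velocity) has dimensions [L T^-1].
g (gravitational acceleration) has dimensions [L T^-2].
t (time) has dimensions [T].

Left side: [L T^-1]
Right side: [L]

The two sides have different dimensions, so the equation is NOT dimensionally consistent.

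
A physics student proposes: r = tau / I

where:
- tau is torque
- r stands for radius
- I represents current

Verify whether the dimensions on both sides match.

No

tau (torque) has dimensions [L^2 M T^-2].
r (radius) has dimensions [L].
I (current) has dimensions [I].

Left side: [L]
Right side: [I^-1 L^2 M T^-2]

The two sides have different dimensions, so the equation is NOT dimensionally consistent.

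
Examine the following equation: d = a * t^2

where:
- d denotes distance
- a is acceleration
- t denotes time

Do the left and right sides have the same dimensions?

Yes

d (distance) has dimensions [L].
a (acceleration) has dimensions [L T^-2].
t (time) has dimensions [T].

Left side: [L]
Right side: [L]

Both sides have the same dimensions, so the equation is dimensionally consistent.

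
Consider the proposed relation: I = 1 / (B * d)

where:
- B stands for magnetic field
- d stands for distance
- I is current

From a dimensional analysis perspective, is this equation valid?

No

B (magnetic field) has dimensions [I^-1 M T^-2].
d (distance) has dimensions [L].
I (current) has dimensions [I].

Left side: [I]
Right side: [I L^-1 M^-1 T^2]

The two sides have different dimensions, so the equation is NOT dimensionally consistent.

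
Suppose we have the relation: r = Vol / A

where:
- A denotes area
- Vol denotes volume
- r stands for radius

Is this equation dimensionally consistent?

Yes

A (area) has dimensions [L^2].
Vol (volume) has dimensions [L^3].
r (radius) has dimensions [L].

Left side: [L]
Right side: [L]

Both sides have the same dimensions, so the equation is dimensionally consistent.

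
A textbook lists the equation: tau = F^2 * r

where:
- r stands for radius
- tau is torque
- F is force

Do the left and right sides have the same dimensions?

No

r (radius) has dimensions [L].
tau (torque) has dimensions [L^2 M T^-2].
F (force) has dimensions [L M T^-2].

Left side: [L^2 M T^-2]
Right side: [L^3 M^2 T^-4]

The two sides have different dimensions, so the equation is NOT dimensionally consistent.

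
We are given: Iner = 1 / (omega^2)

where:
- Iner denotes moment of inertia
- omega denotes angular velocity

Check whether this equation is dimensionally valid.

No

Iner (moment of inertia) has dimensions [L^2 M].
omega (angular velocity) has dimensions [T^-1].

Left side: [L^2 M]
Right side: [T^2]

The two sides have different dimensions, so the equation is NOT dimensionally consistent.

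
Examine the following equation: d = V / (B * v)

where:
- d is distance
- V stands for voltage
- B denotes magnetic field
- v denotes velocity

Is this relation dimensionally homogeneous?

Yes

d (distance) has dimensions [L].
V (voltage) has dimensions [I^-1 L^2 M T^-3].
B (magnetic field) has dimensions [I^-1 M T^-2].
v (velocity) has dimensions [L T^-1].

Left side: [L]
Right side: [L]

Both sides have the same dimensions, so the equation is dimensionally consistent.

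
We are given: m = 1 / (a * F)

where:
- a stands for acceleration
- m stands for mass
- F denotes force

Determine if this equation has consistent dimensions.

No

a (acceleration) has dimensions [L T^-2].
m (mass) has dimensions [M].
F (force) has dimensions [L M T^-2].

Left side: [M]
Right side: [L^-2 M^-1 T^4]

The two sides have different dimensions, so the equation is NOT dimensionally consistent.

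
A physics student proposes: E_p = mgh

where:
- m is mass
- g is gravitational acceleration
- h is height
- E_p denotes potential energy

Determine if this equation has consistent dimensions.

Yes

m (mass) has dimensions [M].
g (gravitational acceleration) has dimensions [L T^-2].
h (height) has dimensions [L].
E_p (potential energy) has dimensions [L^2 M T^-2].

Left side: [L^2 M T^-2]
Right side: [L^2 M T^-2]

Both sides have the same dimensions, so the equation is dimensionally consistent.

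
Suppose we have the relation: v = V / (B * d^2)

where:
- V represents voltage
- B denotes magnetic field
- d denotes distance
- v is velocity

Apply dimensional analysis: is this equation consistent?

No

V (voltage) has dimensions [I^-1 L^2 M T^-3].
B (magnetic field) has dimensions [I^-1 M T^-2].
d (distance) has dimensions [L].
v (velocity) has dimensions [L T^-1].

Left side: [L T^-1]
Right side: [T^-1]

The two sides have different dimensions, so the equation is NOT dimensionally consistent.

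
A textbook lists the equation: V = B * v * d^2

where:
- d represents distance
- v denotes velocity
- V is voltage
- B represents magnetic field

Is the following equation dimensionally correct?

No

d (distance) has dimensions [L].
v (velocity) has dimensions [L T^-1].
V (voltage) has dimensions [I^-1 L^2 M T^-3].
B (magnetic field) has dimensions [I^-1 M T^-2].

Left side: [I^-1 L^2 M T^-3]
Right side: [I^-1 L^3 M T^-3]

The two sides have different dimensions, so the equation is NOT dimensionally consistent.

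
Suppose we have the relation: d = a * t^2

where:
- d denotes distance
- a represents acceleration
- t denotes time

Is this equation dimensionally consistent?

Yes

d (distance) has dimensions [L].
a (acceleration) has dimensions [L T^-2].
t (time) has dimensions [T].

Left side: [L]
Right side: [L]

Both sides have the same dimensions, so the equation is dimensionally consistent.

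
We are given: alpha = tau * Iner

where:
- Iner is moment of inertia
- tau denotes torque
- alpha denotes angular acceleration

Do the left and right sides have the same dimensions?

No

Iner (moment of inertia) has dimensions [L^2 M].
tau (torque) has dimensions [L^2 M T^-2].
alpha (angular acceleration) has dimensions [T^-2].

Left side: [T^-2]
Right side: [L^4 M^2 T^-2]

The two sides have different dimensions, so the equation is NOT dimensionally consistent.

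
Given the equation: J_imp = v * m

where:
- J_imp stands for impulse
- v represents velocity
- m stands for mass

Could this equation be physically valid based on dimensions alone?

Yes

J_imp (impulse) has dimensions [L M T^-1].
v (velocity) has dimensions [L T^-1].
m (mass) has dimensions [M].

Left side: [L M T^-1]
Right side: [L M T^-1]

Both sides have the same dimensions, so the equation is dimensionally consistent.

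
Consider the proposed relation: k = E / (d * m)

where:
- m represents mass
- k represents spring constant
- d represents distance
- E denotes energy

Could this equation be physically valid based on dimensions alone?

No

m (mass) has dimensions [M].
k (spring constant) has dimensions [M T^-2].
d (distance) has dimensions [L].
E (energy) has dimensions [L^2 M T^-2].

Left side: [M T^-2]
Right side: [L T^-2]

The two sides have different dimensions, so the equation is NOT dimensionally consistent.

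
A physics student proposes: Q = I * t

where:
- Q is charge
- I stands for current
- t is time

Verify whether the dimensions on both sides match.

Yes

Q (charge) has dimensions [I T].
I (current) has dimensions [I].
t (time) has dimensions [T].

Left side: [I T]
Right side: [I T]

Both sides have the same dimensions, so the equation is dimensionally consistent.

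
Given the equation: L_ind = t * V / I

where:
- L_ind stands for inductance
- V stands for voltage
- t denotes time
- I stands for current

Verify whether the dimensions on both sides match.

Yes

L_ind (inductance) has dimensions [I^-2 L^2 M T^-2].
V (voltage) has dimensions [I^-1 L^2 M T^-3].
t (time) has dimensions [T].
I (current) has dimensions [I].

Left side: [I^-2 L^2 M T^-2]
Right side: [I^-2 L^2 M T^-2]

Both sides have the same dimensions, so the equation is dimensionally consistent.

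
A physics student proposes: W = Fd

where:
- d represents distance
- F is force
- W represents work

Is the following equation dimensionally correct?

Yes

d (distance) has dimensions [L].
F (force) has dimensions [L M T^-2].
W (work) has dimensions [L^2 M T^-2].

Left side: [L^2 M T^-2]
Right side: [L^2 M T^-2]

Both sides have the same dimensions, so the equation is dimensionally consistent.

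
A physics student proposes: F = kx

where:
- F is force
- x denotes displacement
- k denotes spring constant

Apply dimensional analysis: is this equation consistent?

Yes

F (force) has dimensions [L M T^-2].
x (displacement) has dimensions [L].
k (spring constant) has dimensions [M T^-2].

Left side: [L M T^-2]
Right side: [L M T^-2]

Both sides have the same dimensions, so the equation is dimensionally consistent.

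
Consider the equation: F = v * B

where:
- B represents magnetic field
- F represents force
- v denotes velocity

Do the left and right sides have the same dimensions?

No

B (magnetic field) has dimensions [I^-1 M T^-2].
F (force) has dimensions [L M T^-2].
v (velocity) has dimensions [L T^-1].

Left side: [L M T^-2]
Right side: [I^-1 L M T^-3]

The two sides have different dimensions, so the equation is NOT dimensionally consistent.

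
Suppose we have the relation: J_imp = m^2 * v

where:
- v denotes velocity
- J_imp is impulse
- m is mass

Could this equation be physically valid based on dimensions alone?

No

v (velocity) has dimensions [L T^-1].
J_imp (impulse) has dimensions [L M T^-1].
m (mass) has dimensions [M].

Left side: [L M T^-1]
Right side: [L M^2 T^-1]

The two sides have different dimensions, so the equation is NOT dimensionally consistent.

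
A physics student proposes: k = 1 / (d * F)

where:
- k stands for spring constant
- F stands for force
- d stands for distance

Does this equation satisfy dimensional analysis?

No

k (spring constant) has dimensions [M T^-2].
F (force) has dimensions [L M T^-2].
d (distance) has dimensions [L].

Left side: [M T^-2]
Right side: [L^-2 M^-1 T^2]

The two sides have different dimensions, so the equation is NOT dimensionally consistent.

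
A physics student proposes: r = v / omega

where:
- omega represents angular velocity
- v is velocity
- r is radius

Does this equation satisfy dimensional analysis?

Yes

omega (angular velocity) has dimensions [T^-1].
v (velocity) has dimensions [L T^-1].
r (radius) has dimensions [L].

Left side: [L]
Right side: [L]

Both sides have the same dimensions, so the equation is dimensionally consistent.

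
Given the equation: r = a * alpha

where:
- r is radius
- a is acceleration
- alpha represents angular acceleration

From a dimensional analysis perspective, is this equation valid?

No

r (radius) has dimensions [L].
a (acceleration) has dimensions [L T^-2].
alpha (angular acceleration) has dimensions [T^-2].

Left side: [L]
Right side: [L T^-4]

The two sides have different dimensions, so the equation is NOT dimensionally consistent.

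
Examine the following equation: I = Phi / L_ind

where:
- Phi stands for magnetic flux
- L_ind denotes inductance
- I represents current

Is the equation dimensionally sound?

Yes

Phi (magnetic flux) has dimensions [I^-1 L^2 M T^-2].
L_ind (inductance) has dimensions [I^-2 L^2 M T^-2].
I (current) has dimensions [I].

Left side: [I]
Right side: [I]

Both sides have the same dimensions, so the equation is dimensionally consistent.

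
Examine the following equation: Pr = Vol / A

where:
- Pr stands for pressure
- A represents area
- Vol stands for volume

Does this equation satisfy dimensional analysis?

No

Pr (pressure) has dimensions [L^-1 M T^-2].
A (area) has dimensions [L^2].
Vol (volume) has dimensions [L^3].

Left side: [L^-1 M T^-2]
Right side: [L]

The two sides have different dimensions, so the equation is NOT dimensionally consistent.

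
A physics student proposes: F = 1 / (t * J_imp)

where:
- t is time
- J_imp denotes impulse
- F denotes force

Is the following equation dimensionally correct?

No

t (time) has dimensions [T].
J_imp (impulse) has dimensions [L M T^-1].
F (force) has dimensions [L M T^-2].

Left side: [L M T^-2]
Right side: [L^-1 M^-1]

The two sides have different dimensions, so the equation is NOT dimensionally consistent.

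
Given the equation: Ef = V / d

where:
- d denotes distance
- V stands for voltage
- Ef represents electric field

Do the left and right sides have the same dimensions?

Yes

d (distance) has dimensions [L].
V (voltage) has dimensions [I^-1 L^2 M T^-3].
Ef (electric field) has dimensions [I^-1 L M T^-3].

Left side: [I^-1 L M T^-3]
Right side: [I^-1 L M T^-3]

Both sides have the same dimensions, so the equation is dimensionally consistent.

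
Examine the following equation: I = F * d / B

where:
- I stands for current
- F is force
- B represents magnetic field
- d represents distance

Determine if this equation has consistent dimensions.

No

I (current) has dimensions [I].
F (force) has dimensions [L M T^-2].
B (magnetic field) has dimensions [I^-1 M T^-2].
d (distance) has dimensions [L].

Left side: [I]
Right side: [I L^2]

The two sides have different dimensions, so the equation is NOT dimensionally consistent.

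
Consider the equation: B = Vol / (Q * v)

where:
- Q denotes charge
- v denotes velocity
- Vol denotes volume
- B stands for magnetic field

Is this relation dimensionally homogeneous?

No

Q (charge) has dimensions [I T].
v (velocity) has dimensions [L T^-1].
Vol (volume) has dimensions [L^3].
B (magnetic field) has dimensions [I^-1 M T^-2].

Left side: [I^-1 M T^-2]
Right side: [I^-1 L^2]

The two sides have different dimensions, so the equation is NOT dimensionally consistent.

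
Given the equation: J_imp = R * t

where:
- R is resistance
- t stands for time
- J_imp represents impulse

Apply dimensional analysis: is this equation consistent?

No

R (resistance) has dimensions [I^-2 L^2 M T^-3].
t (time) has dimensions [T].
J_imp (impulse) has dimensions [L M T^-1].

Left side: [L M T^-1]
Right side: [I^-2 L^2 M T^-2]

The two sides have different dimensions, so the equation is NOT dimensionally consistent.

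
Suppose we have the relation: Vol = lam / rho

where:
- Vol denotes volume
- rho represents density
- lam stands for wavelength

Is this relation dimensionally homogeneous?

No

Vol (volume) has dimensions [L^3].
rho (density) has dimensions [L^-3 M].
lam (wavelength) has dimensions [L].

Left side: [L^3]
Right side: [L^4 M^-1]

The two sides have different dimensions, so the equation is NOT dimensionally consistent.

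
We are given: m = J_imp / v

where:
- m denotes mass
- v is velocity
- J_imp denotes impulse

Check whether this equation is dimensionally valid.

Yes

m (mass) has dimensions [M].
v (velocity) has dimensions [L T^-1].
J_imp (impulse) has dimensions [L M T^-1].

Left side: [M]
Right side: [M]

Both sides have the same dimensions, so the equation is dimensionally consistent.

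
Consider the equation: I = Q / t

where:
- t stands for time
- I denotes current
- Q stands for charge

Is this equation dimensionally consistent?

Yes

t (time) has dimensions [T].
I (current) has dimensions [I].
Q (charge) has dimensions [I T].

Left side: [I]
Right side: [I]

Both sides have the same dimensions, so the equation is dimensionally consistent.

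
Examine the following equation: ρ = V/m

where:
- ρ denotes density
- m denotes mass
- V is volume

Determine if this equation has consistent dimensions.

No

ρ (density) has dimensions [L^-3 M].
m (mass) has dimensions [M].
V (volume) has dimensions [L^3].

Left side: [L^-3 M]
Right side: [L^3 M^-1]

The two sides have different dimensions, so the equation is NOT dimensionally consistent.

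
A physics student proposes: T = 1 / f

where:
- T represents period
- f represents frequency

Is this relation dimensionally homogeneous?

Yes

T (period) has dimensions [T].
f (frequency) has dimensions [T^-1].

Left side: [T]
Right side: [T]

Both sides have the same dimensions, so the equation is dimensionally consistent.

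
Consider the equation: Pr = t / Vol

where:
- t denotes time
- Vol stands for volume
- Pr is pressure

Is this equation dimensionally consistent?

No

t (time) has dimensions [T].
Vol (volume) has dimensions [L^3].
Pr (pressure) has dimensions [L^-1 M T^-2].

Left side: [L^-1 M T^-2]
Right side: [L^-3 T]

The two sides have different dimensions, so the equation is NOT dimensionally consistent.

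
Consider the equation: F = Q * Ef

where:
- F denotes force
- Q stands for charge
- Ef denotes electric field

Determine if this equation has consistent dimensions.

Yes

F (force) has dimensions [L M T^-2].
Q (charge) has dimensions [I T].
Ef (electric field) has dimensions [I^-1 L M T^-3].

Left side: [L M T^-2]
Right side: [L M T^-2]

Both sides have the same dimensions, so the equation is dimensionally consistent.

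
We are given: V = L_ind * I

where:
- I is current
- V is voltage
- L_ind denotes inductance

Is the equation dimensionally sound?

No

I (current) has dimensions [I].
V (voltage) has dimensions [I^-1 L^2 M T^-3].
L_ind (inductance) has dimensions [I^-2 L^2 M T^-2].

Left side: [I^-1 L^2 M T^-3]
Right side: [I^-1 L^2 M T^-2]

The two sides have different dimensions, so the equation is NOT dimensionally consistent.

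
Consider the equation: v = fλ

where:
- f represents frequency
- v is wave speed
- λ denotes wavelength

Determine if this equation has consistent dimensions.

Yes

f (frequency) has dimensions [T^-1].
v (wave speed) has dimensions [L T^-1].
λ (wavelength) has dimensions [L].

Left side: [L T^-1]
Right side: [L T^-1]

Both sides have the same dimensions, so the equation is dimensionally consistent.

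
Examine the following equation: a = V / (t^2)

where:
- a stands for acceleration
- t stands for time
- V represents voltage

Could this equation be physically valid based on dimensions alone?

No

a (acceleration) has dimensions [L T^-2].
t (time) has dimensions [T].
V (voltage) has dimensions [I^-1 L^2 M T^-3].

Left side: [L T^-2]
Right side: [I^-1 L^2 M T^-5]

The two sides have different dimensions, so the equation is NOT dimensionally consistent.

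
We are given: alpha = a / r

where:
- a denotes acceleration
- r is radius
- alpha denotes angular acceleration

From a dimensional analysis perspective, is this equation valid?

Yes

a (acceleration) has dimensions [L T^-2].
r (radius) has dimensions [L].
alpha (angular acceleration) has dimensions [T^-2].

Left side: [T^-2]
Right side: [T^-2]

Both sides have the same dimensions, so the equation is dimensionally consistent.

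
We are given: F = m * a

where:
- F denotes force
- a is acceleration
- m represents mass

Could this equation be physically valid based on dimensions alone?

Yes

F (force) has dimensions [L M T^-2].
a (acceleration) has dimensions [L T^-2].
m (mass) has dimensions [M].

Left side: [L M T^-2]
Right side: [L M T^-2]

Both sides have the same dimensions, so the equation is dimensionally consistent.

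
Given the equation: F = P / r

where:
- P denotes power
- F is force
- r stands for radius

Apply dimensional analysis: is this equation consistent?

No

P (power) has dimensions [L^2 M T^-3].
F (force) has dimensions [L M T^-2].
r (radius) has dimensions [L].

Left side: [L M T^-2]
Right side: [L M T^-3]

The two sides have different dimensions, so the equation is NOT dimensionally consistent.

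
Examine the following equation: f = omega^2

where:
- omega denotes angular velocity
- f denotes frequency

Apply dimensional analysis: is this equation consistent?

No

omega (angular velocity) has dimensions [T^-1].
f (frequency) has dimensions [T^-1].

Left side: [T^-1]
Right side: [T^-2]

The two sides have different dimensions, so the equation is NOT dimensionally consistent.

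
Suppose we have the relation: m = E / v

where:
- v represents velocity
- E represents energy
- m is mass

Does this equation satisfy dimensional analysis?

No

v (velocity) has dimensions [L T^-1].
E (energy) has dimensions [L^2 M T^-2].
m (mass) has dimensions [M].

Left side: [M]
Right side: [L M T^-1]

The two sides have different dimensions, so the equation is NOT dimensionally consistent.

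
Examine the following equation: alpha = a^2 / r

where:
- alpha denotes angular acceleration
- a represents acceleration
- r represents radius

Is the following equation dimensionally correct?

No

alpha (angular acceleration) has dimensions [T^-2].
a (acceleration) has dimensions [L T^-2].
r (radius) has dimensions [L].

Left side: [T^-2]
Right side: [L T^-4]

The two sides have different dimensions, so the equation is NOT dimensionally consistent.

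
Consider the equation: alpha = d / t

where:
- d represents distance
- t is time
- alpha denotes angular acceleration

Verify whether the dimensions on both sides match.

No

d (distance) has dimensions [L].
t (time) has dimensions [T].
alpha (angular acceleration) has dimensions [T^-2].

Left side: [T^-2]
Right side: [L T^-1]

The two sides have different dimensions, so the equation is NOT dimensionally consistent.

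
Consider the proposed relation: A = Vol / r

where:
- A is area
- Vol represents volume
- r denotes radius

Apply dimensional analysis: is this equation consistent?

Yes

A (area) has dimensions [L^2].
Vol (volume) has dimensions [L^3].
r (radius) has dimensions [L].

Left side: [L^2]
Right side: [L^2]

Both sides have the same dimensions, so the equation is dimensionally consistent.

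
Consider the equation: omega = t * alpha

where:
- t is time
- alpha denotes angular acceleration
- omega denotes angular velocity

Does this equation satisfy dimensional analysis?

Yes

t (time) has dimensions [T].
alpha (angular acceleration) has dimensions [T^-2].
omega (angular velocity) has dimensions [T^-1].

Left side: [T^-1]
Right side: [T^-1]

Both sides have the same dimensions, so the equation is dimensionally consistent.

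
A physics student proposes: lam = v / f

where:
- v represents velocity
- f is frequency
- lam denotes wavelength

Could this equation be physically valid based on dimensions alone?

Yes

v (velocity) has dimensions [L T^-1].
f (frequency) has dimensions [T^-1].
lam (wavelength) has dimensions [L].

Left side: [L]
Right side: [L]

Both sides have the same dimensions, so the equation is dimensionally consistent.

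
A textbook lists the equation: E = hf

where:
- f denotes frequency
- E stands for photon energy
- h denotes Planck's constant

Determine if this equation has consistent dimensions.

Yes

f (frequency) has dimensions [T^-1].
E (photon energy) has dimensions [L^2 M T^-2].
h (Planck's constant) has dimensions [L^2 M T^-1].

Left side: [L^2 M T^-2]
Right side: [L^2 M T^-2]

Both sides have the same dimensions, so the equation is dimensionally consistent.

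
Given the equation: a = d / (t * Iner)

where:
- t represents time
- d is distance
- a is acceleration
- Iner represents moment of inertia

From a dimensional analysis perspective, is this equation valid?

No

t (time) has dimensions [T].
d (distance) has dimensions [L].
a (acceleration) has dimensions [L T^-2].
Iner (moment of inertia) has dimensions [L^2 M].

Left side: [L T^-2]
Right side: [L^-1 M^-1 T^-1]

The two sides have different dimensions, so the equation is NOT dimensionally consistent.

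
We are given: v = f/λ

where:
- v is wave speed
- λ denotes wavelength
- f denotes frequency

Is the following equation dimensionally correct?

No

v (wave speed) has dimensions [L T^-1].
λ (wavelength) has dimensions [L].
f (frequency) has dimensions [T^-1].

Left side: [L T^-1]
Right side: [L^-1 T^-1]

The two sides have different dimensions, so the equation is NOT dimensionally consistent.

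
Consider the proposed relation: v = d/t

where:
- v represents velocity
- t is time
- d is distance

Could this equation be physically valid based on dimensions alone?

Yes

v (velocity) has dimensions [L T^-1].
t (time) has dimensions [T].
d (distance) has dimensions [L].

Left side: [L T^-1]
Right side: [L T^-1]

Both sides have the same dimensions, so the equation is dimensionally consistent.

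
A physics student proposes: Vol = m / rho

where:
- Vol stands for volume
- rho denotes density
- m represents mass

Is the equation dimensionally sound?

Yes

Vol (volume) has dimensions [L^3].
rho (density) has dimensions [L^-3 M].
m (mass) has dimensions [M].

Left side: [L^3]
Right side: [L^3]

Both sides have the same dimensions, so the equation is dimensionally consistent.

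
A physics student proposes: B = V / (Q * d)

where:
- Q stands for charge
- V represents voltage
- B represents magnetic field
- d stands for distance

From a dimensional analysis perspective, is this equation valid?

No

Q (charge) has dimensions [I T].
V (voltage) has dimensions [I^-1 L^2 M T^-3].
B (magnetic field) has dimensions [I^-1 M T^-2].
d (distance) has dimensions [L].

Left side: [I^-1 M T^-2]
Right side: [I^-2 L M T^-4]

The two sides have different dimensions, so the equation is NOT dimensionally consistent.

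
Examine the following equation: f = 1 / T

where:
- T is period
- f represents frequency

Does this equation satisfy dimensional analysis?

Yes

T (period) has dimensions [T].
f (frequency) has dimensions [T^-1].

Left side: [T^-1]
Right side: [T^-1]

Both sides have the same dimensions, so the equation is dimensionally consistent.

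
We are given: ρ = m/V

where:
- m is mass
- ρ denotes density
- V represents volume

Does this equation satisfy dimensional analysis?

Yes

m (mass) has dimensions [M].
ρ (density) has dimensions [L^-3 M].
V (volume) has dimensions [L^3].

Left side: [L^-3 M]
Right side: [L^-3 M]

Both sides have the same dimensions, so the equation is dimensionally consistent.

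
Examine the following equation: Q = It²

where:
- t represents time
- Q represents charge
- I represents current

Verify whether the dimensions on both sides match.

No

t (time) has dimensions [T].
Q (charge) has dimensions [I T].
I (current) has dimensions [I].

Left side: [I T]
Right side: [I T^2]

The two sides have different dimensions, so the equation is NOT dimensionally consistent.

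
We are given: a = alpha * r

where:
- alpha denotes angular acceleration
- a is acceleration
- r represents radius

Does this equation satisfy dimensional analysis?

Yes

alpha (angular acceleration) has dimensions [T^-2].
a (acceleration) has dimensions [L T^-2].
r (radius) has dimensions [L].

Left side: [L T^-2]
Right side: [L T^-2]

Both sides have the same dimensions, so the equation is dimensionally consistent.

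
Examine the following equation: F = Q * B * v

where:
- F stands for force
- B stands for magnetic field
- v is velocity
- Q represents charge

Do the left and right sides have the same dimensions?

Yes

F (force) has dimensions [L M T^-2].
B (magnetic field) has dimensions [I^-1 M T^-2].
v (velocity) has dimensions [L T^-1].
Q (charge) has dimensions [I T].

Left side: [L M T^-2]
Right side: [L M T^-2]

Both sides have the same dimensions, so the equation is dimensionally consistent.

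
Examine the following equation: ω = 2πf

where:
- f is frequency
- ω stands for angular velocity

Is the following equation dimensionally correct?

Yes

f (frequency) has dimensions [T^-1].
ω (angular velocity) has dimensions [T^-1].

Left side: [T^-1]
Right side: [T^-1]

Both sides have the same dimensions, so the equation is dimensionally consistent.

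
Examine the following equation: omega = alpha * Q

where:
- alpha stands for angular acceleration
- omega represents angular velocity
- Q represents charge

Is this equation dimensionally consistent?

No

alpha (angular acceleration) has dimensions [T^-2].
omega (angular velocity) has dimensions [T^-1].
Q (charge) has dimensions [I T].

Left side: [T^-1]
Right side: [I T^-1]

The two sides have different dimensions, so the equation is NOT dimensionally consistent.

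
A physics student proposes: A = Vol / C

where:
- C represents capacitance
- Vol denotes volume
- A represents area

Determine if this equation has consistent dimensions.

No

C (capacitance) has dimensions [I^2 L^-2 M^-1 T^4].
Vol (volume) has dimensions [L^3].
A (area) has dimensions [L^2].

Left side: [L^2]
Right side: [I^-2 L^5 M T^-4]

The two sides have different dimensions, so the equation is NOT dimensionally consistent.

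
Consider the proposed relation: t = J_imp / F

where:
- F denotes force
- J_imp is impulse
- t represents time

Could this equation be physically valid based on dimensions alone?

Yes

F (force) has dimensions [L M T^-2].
J_imp (impulse) has dimensions [L M T^-1].
t (time) has dimensions [T].

Left side: [T]
Right side: [T]

Both sides have the same dimensions, so the equation is dimensionally consistent.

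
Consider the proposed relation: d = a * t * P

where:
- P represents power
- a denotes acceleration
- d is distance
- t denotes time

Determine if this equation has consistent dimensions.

No

P (power) has dimensions [L^2 M T^-3].
a (acceleration) has dimensions [L T^-2].
d (distance) has dimensions [L].
t (time) has dimensions [T].

Left side: [L]
Right side: [L^3 M T^-4]

The two sides have different dimensions, so the equation is NOT dimensionally consistent.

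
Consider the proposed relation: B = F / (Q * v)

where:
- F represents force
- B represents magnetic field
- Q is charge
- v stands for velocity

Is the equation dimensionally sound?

Yes

F (force) has dimensions [L M T^-2].
B (magnetic field) has dimensions [I^-1 M T^-2].
Q (charge) has dimensions [I T].
v (velocity) has dimensions [L T^-1].

Left side: [I^-1 M T^-2]
Right side: [I^-1 M T^-2]

Both sides have the same dimensions, so the equation is dimensionally consistent.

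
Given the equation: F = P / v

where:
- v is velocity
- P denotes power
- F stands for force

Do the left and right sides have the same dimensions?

Yes

v (velocity) has dimensions [L T^-1].
P (power) has dimensions [L^2 M T^-3].
F (force) has dimensions [L M T^-2].

Left side: [L M T^-2]
Right side: [L M T^-2]

Both sides have the same dimensions, so the equation is dimensionally consistent.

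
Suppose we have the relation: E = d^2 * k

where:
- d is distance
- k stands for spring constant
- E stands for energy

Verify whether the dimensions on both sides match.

Yes

d (distance) has dimensions [L].
k (spring constant) has dimensions [M T^-2].
E (energy) has dimensions [L^2 M T^-2].

Left side: [L^2 M T^-2]
Right side: [L^2 M T^-2]

Both sides have the same dimensions, so the equation is dimensionally consistent.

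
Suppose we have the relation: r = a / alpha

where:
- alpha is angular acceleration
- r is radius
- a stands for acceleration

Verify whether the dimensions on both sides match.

Yes

alpha (angular acceleration) has dimensions [T^-2].
r (radius) has dimensions [L].
a (acceleration) has dimensions [L T^-2].

Left side: [L]
Right side: [L]

Both sides have the same dimensions, so the equation is dimensionally consistent.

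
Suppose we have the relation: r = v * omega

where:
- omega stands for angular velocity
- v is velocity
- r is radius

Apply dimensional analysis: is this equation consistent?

No

omega (angular velocity) has dimensions [T^-1].
v (velocity) has dimensions [L T^-1].
r (radius) has dimensions [L].

Left side: [L]
Right side: [L T^-2]

The two sides have different dimensions, so the equation is NOT dimensionally consistent.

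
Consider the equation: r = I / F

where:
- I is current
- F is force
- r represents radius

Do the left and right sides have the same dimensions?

No

I (current) has dimensions [I].
F (force) has dimensions [L M T^-2].
r (radius) has dimensions [L].

Left side: [L]
Right side: [I L^-1 M^-1 T^2]

The two sides have different dimensions, so the equation is NOT dimensionally consistent.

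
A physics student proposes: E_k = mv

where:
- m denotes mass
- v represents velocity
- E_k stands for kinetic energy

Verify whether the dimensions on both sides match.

No

m (mass) has dimensions [M].
v (velocity) has dimensions [L T^-1].
E_k (kinetic energy) has dimensions [L^2 M T^-2].

Left side: [L^2 M T^-2]
Right side: [L M T^-1]

The two sides have different dimensions, so the equation is NOT dimensionally consistent.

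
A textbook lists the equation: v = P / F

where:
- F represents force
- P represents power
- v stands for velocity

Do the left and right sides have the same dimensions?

Yes

F (force) has dimensions [L M T^-2].
P (power) has dimensions [L^2 M T^-3].
v (velocity) has dimensions [L T^-1].

Left side: [L T^-1]
Right side: [L T^-1]

Both sides have the same dimensions, so the equation is dimensionally consistent.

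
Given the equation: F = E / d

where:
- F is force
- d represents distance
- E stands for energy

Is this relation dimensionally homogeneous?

Yes

F (force) has dimensions [L M T^-2].
d (distance) has dimensions [L].
E (energy) has dimensions [L^2 M T^-2].

Left side: [L M T^-2]
Right side: [L M T^-2]

Both sides have the same dimensions, so the equation is dimensionally consistent.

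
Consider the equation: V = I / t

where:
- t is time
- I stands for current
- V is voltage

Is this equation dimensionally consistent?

No

t (time) has dimensions [T].
I (current) has dimensions [I].
V (voltage) has dimensions [I^-1 L^2 M T^-3].

Left side: [I^-1 L^2 M T^-3]
Right side: [I T^-1]

The two sides have different dimensions, so the equation is NOT dimensionally consistent.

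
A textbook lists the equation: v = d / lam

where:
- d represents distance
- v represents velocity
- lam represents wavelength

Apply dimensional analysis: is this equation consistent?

No

d (distance) has dimensions [L].
v (velocity) has dimensions [L T^-1].
lam (wavelength) has dimensions [L].

Left side: [L T^-1]
Right side: [dimensionless]

The two sides have different dimensions, so the equation is NOT dimensionally consistent.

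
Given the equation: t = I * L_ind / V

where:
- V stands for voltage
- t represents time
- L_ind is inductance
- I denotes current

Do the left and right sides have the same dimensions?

Yes

V (voltage) has dimensions [I^-1 L^2 M T^-3].
t (time) has dimensions [T].
L_ind (inductance) has dimensions [I^-2 L^2 M T^-2].
I (current) has dimensions [I].

Left side: [T]
Right side: [T]

Both sides have the same dimensions, so the equation is dimensionally consistent.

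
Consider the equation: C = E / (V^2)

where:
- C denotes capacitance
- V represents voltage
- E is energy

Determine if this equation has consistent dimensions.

Yes

C (capacitance) has dimensions [I^2 L^-2 M^-1 T^4].
V (voltage) has dimensions [I^-1 L^2 M T^-3].
E (energy) has dimensions [L^2 M T^-2].

Left side: [I^2 L^-2 M^-1 T^4]
Right side: [I^2 L^-2 M^-1 T^4]

Both sides have the same dimensions, so the equation is dimensionally consistent.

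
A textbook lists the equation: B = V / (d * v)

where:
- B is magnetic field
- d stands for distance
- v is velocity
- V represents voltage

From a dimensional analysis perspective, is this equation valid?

Yes

B (magnetic field) has dimensions [I^-1 M T^-2].
d (distance) has dimensions [L].
v (velocity) has dimensions [L T^-1].
V (voltage) has dimensions [I^-1 L^2 M T^-3].

Left side: [I^-1 M T^-2]
Right side: [I^-1 M T^-2]

Both sides have the same dimensions, so the equation is dimensionally consistent.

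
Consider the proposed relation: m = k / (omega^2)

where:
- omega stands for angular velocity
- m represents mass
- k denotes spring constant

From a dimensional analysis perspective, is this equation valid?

Yes

omega (angular velocity) has dimensions [T^-1].
m (mass) has dimensions [M].
k (spring constant) has dimensions [M T^-2].

Left side: [M]
Right side: [M]

Both sides have the same dimensions, so the equation is dimensionally consistent.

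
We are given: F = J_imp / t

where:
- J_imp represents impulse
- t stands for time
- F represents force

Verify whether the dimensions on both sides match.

Yes

J_imp (impulse) has dimensions [L M T^-1].
t (time) has dimensions [T].
F (force) has dimensions [L M T^-2].

Left side: [L M T^-2]
Right side: [L M T^-2]

Both sides have the same dimensions, so the equation is dimensionally consistent.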